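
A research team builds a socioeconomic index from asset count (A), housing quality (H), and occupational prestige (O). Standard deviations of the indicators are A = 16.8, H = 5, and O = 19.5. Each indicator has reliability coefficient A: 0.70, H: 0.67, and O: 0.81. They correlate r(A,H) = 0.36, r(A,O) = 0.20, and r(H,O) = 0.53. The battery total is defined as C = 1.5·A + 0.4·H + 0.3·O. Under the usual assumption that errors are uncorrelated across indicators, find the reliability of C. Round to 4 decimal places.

0.7460

Var(C) = 1.5²·16.8² + 0.4²·5² + 0.3²·19.5² + 2·[0.6·16.8·5·0.36 + 0.45·16.8·19.5·0.20 + 0.12·5·19.5·0.53] = 673.262 + 107.658 = 780.92.
With uncorrelated errors the cross-covariances are all true-score covariance, so they carry over unchanged; only the diagonal terms shrink to ρᵢσᵢ².
True-score variance = [1.5²·16.8²·0.70 + 0.4²·5²·0.67 + 0.3²·19.5²·0.81] + 107.658 = 474.928 + 107.658 = 582.586.
Reliability = 582.586 / 780.92 = 0.7460.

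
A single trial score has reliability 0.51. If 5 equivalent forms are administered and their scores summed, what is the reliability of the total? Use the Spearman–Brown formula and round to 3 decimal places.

ρ_k = kρ / (1 + (k−1)ρ) = 5·0.51 / (1 + 4·0.51) = 2.550 / 3.040 = 0.839.

0.839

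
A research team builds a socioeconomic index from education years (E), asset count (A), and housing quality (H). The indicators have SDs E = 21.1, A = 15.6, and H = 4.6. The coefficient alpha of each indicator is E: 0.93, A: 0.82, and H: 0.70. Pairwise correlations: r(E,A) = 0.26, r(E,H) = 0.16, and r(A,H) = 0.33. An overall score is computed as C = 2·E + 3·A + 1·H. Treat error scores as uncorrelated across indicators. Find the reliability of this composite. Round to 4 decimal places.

0.8994

Var(C) = 2²·21.1² + 3²·15.6² + 4.6² + 2·[6·21.1·15.6·0.26 + 2·21.1·4.6·0.16 + 3·15.6·4.6·0.33] = 3992.24 + 1231.18 = 5223.42.
With uncorrelated errors the cross-covariances are all true-score covariance, so they carry over unchanged; only the diagonal terms shrink to ρᵢσᵢ².
True-score variance = [2²·21.1²·0.93 + 3²·15.6²·0.82 + 4.6²·0.70] + 1231.18 = 3466.99 + 1231.18 = 4698.17.
Reliability = 4698.17 / 5223.42 = 0.8994.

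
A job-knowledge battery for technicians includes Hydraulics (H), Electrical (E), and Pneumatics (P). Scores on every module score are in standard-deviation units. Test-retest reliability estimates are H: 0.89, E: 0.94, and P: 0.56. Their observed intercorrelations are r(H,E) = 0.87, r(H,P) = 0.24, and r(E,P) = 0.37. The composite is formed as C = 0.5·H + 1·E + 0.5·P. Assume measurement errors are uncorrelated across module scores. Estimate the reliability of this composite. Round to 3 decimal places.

Var(C) = 0.5² + 1 + 0.5² + 2·[0.5·0.87 + 0.25·0.24 + 0.5·0.37] = 1.5 + 1.36 = 2.86.
Under uncorrelated errors the observed covariances equal the true-score covariances, so only the own-variance terms attenuate.
True-score variance = [0.5²·0.89 + 0.94 + 0.5²·0.56] + 1.36 = 1.3025 + 1.36 = 2.6625.
Reliability = 2.6625 / 2.86 = 0.931.

0.931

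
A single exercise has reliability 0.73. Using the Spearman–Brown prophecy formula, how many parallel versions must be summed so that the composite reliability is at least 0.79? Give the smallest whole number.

k ≥ ρ*(1−ρ₁)/(ρ₁(1−ρ*)) = 0.79·0.27 / (0.73·0.21) = 1.391.
Smallest integer k = 2.

2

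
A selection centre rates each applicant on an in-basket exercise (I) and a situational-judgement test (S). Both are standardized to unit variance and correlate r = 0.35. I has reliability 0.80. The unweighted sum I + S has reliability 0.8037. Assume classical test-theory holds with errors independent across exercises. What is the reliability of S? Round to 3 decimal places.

0.670

Var(I+S) = 2 + 2·0.35 = 2.700.
True-score variance = ρ_I + ρ_S + 2·0.35, so 0.8037 = (0.80 + ρ_S + 0.70) / 2.700.
ρ_S = 0.8037·2.700 − 0.80 − 0.70 = 0.670.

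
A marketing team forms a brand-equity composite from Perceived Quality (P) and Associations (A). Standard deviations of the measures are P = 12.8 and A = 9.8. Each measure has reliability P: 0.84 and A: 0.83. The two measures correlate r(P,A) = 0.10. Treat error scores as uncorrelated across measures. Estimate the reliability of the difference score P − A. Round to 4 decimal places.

0.8188

Var(P−A) = 12.8² + 9.8² − 2·12.8·9.8·0.10 = 259.88 − 25.088 = 234.792.
With uncorrelated errors the cross-covariances are all true-score covariance, so they carry over unchanged; only the diagonal terms shrink to ρᵢσᵢ².
True-score variance = [12.8²·0.84 + 9.8²·0.83] − 25.088 = 217.339 − 25.088 = 192.251.
Reliability = 192.251 / 234.792 = 0.8188.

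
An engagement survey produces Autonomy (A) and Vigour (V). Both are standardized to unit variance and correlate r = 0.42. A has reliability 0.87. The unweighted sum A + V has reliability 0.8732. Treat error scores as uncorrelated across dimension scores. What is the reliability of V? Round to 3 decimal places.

Var(A+V) = 2 + 2·0.42 = 2.840.
True-score variance = ρ_A + ρ_V + 2·0.42, so 0.8732 = (0.87 + ρ_V + 0.84) / 2.840.
ρ_V = 0.8732·2.840 − 0.87 − 0.84 = 0.770.

0.770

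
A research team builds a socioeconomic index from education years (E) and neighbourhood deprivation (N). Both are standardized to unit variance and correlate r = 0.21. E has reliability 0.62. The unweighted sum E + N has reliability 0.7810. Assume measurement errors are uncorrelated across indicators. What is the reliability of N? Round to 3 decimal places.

Var(E+N) = 2 + 2·0.21 = 2.420.
True-score variance = ρ_E + ρ_N + 2·0.21, so 0.7810 = (0.62 + ρ_N + 0.42) / 2.420.
ρ_N = 0.7810·2.420 − 0.62 − 0.42 = 0.850.

0.850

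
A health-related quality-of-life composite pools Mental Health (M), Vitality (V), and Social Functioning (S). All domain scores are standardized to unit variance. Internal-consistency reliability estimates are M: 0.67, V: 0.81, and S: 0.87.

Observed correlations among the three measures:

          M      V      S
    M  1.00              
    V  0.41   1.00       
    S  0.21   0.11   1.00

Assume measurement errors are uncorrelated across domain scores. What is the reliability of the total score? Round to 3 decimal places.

Var(M+V+S) = 3 + 2·[0.41 + 0.21 + 0.11] = 3 + 1.46 = 4.46.
With uncorrelated errors the cross-covariances are all true-score covariance, so they carry over unchanged; only the diagonal terms shrink to ρᵢσᵢ².
True-score variance = [0.67 + 0.81 + 0.87] + 1.46 = 2.35 + 1.46 = 3.81.
Reliability = 3.81 / 4.46 = 0.854.

0.854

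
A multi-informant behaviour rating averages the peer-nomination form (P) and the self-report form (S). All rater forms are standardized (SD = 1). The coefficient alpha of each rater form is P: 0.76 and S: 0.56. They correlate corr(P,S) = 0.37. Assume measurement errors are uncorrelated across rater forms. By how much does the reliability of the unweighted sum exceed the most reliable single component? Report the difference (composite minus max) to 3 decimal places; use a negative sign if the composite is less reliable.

-0.008

Var(sum) = 2 + 0.74 = 2.74; true-score variance = 1.32 + 0.74 = 2.06; composite reliability = 0.7518.
Max component reliability = 0.7600.
Difference = 0.7518 − 0.7600 = -0.008.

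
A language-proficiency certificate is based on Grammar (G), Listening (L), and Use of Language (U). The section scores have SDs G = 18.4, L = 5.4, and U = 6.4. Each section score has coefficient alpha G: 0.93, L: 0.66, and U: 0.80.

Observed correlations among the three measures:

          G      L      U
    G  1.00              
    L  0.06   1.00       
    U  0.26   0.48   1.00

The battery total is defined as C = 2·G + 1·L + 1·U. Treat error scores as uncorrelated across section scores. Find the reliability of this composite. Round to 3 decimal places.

Var(C) = 2²·18.4² + 5.4² + 6.4² + 2·[2·18.4·5.4·0.06 + 2·18.4·6.4·0.26 + 5.4·6.4·0.48] = 1424.36 + 179.494 = 1603.85.
With uncorrelated errors the cross-covariances are all true-score covariance, so they carry over unchanged; only the diagonal terms shrink to ρᵢσᵢ².
True-score variance = [2²·18.4²·0.93 + 5.4²·0.66 + 6.4²·0.80] + 179.494 = 1311.46 + 179.494 = 1490.95.
Reliability = 1490.95 / 1603.85 = 0.930.

0.930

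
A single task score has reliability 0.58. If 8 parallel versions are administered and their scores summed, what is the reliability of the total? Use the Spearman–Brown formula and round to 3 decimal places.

ρ_k = kρ / (1 + (k−1)ρ) = 8·0.58 / (1 + 7·0.58) = 4.640 / 5.060 = 0.917.

0.917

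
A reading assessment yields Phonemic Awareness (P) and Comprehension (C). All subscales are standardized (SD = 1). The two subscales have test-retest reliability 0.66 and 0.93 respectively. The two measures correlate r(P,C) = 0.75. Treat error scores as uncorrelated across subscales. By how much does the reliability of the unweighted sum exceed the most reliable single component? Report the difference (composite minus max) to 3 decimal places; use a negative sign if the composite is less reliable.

-0.047

Var(sum) = 2 + 1.5 = 3.5; true-score variance = 1.59 + 1.5 = 3.09; composite reliability = 0.8829.
Max component reliability = 0.9300.
Difference = 0.8829 − 0.9300 = -0.047.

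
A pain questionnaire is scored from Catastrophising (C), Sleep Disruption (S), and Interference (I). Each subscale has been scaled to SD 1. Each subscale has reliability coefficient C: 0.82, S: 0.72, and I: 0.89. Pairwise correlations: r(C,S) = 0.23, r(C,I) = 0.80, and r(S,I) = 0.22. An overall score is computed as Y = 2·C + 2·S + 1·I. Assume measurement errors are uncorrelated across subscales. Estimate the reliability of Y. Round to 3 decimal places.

0.869

Var(Y) = 2² + 2² + 1 + 2·[4·0.23 + 2·0.80 + 2·0.22] = 9 + 5.92 = 14.92.
Because errors are independent across components, Cov(Tᵢ,Tⱼ) = Cov(Xᵢ,Xⱼ); the off-diagonal part of the true-score variance is the same as above.
True-score variance = [2²·0.82 + 2²·0.72 + 0.89] + 5.92 = 7.05 + 5.92 = 12.97.
Reliability = 12.97 / 14.92 = 0.869.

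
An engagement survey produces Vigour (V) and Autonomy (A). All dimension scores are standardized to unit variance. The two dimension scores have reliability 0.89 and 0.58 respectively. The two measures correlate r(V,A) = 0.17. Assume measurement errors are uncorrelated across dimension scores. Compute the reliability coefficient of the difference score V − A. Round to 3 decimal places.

0.681

Var(V−A) = 1 + 1 − 2·0.17 = 2 − 0.34 = 1.66.
Because errors are independent across components, Cov(Tᵢ,Tⱼ) = Cov(Xᵢ,Xⱼ); the off-diagonal part of the true-score variance is the same as above.
True-score variance = [0.89 + 0.58] − 0.34 = 1.47 − 0.34 = 1.13.
Reliability = 1.13 / 1.66 = 0.681.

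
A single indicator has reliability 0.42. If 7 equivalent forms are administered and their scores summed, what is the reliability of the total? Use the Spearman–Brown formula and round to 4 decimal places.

0.8352

ρ_k = kρ / (1 + (k−1)ρ) = 7·0.42 / (1 + 6·0.42) = 2.940 / 3.520 = 0.8352.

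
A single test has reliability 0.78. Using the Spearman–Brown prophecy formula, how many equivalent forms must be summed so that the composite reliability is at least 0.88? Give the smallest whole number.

k ≥ ρ*(1−ρ₁)/(ρ₁(1−ρ*)) = 0.88·0.22 / (0.78·0.12) = 2.068.
Smallest integer k = 3.

3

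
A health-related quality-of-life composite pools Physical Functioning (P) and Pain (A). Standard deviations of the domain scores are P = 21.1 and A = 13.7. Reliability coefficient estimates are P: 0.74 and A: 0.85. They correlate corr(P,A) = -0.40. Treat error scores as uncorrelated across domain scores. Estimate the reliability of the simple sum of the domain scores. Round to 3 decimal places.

Var(P+A) = 21.1² + 13.7² + 2·[21.1·13.7·(-0.40)] = 632.9 − 231.256 = 401.644.
With uncorrelated errors the cross-covariances are all true-score covariance, so they carry over unchanged; only the diagonal terms shrink to ρᵢσᵢ².
True-score variance = [21.1²·0.74 + 13.7²·0.85] − 231.256 = 488.992 − 231.256 = 257.736.
Reliability = 257.736 / 401.644 = 0.642.

0.642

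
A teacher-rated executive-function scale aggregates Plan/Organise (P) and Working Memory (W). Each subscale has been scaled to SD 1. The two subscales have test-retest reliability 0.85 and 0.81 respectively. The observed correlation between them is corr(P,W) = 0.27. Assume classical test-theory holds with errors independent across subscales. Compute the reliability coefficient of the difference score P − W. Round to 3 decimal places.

Var(P−W) = 1 + 1 − 2·0.27 = 2 − 0.54 = 1.46.
Because errors are independent across components, Cov(Tᵢ,Tⱼ) = Cov(Xᵢ,Xⱼ); the off-diagonal part of the true-score variance is the same as above.
True-score variance = [0.85 + 0.81] − 0.54 = 1.66 − 0.54 = 1.12.
Reliability = 1.12 / 1.46 = 0.767.

0.767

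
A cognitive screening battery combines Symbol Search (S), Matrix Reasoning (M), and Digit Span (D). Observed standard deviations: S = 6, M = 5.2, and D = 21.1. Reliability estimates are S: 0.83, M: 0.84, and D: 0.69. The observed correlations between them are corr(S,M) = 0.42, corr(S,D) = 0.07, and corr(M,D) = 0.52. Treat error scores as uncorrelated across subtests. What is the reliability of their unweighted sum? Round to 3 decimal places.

0.777

Var(S+M+D) = 6² + 5.2² + 21.1² + 2·[6·5.2·0.42 + 6·21.1·0.07 + 5.2·21.1·0.52] = 508.25 + 158.041 = 666.291.
With uncorrelated errors the cross-covariances are all true-score covariance, so they carry over unchanged; only the diagonal terms shrink to ρᵢσᵢ².
True-score variance = [6²·0.83 + 5.2²·0.84 + 21.1²·0.69] + 158.041 = 359.788 + 158.041 = 517.829.
Reliability = 517.829 / 666.291 = 0.777.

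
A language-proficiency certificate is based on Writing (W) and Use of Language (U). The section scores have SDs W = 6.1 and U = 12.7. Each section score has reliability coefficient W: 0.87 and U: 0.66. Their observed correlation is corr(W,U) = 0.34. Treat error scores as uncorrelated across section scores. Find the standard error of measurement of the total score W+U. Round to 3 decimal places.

Var(total) = 198.5 + 52.6796 = 251.18.
True-score variance = 138.824 + 52.6796 = 191.504, so reliability = 0.7624.
Error variance = 251.18 − 191.504 = 59.6759; SEM = √59.6759 = 7.725.

7.725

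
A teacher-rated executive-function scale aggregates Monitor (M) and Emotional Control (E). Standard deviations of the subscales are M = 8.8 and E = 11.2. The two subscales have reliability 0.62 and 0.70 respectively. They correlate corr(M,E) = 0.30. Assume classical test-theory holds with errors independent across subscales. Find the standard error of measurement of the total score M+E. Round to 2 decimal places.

8.19

Var(total) = 202.88 + 59.136 = 262.016.
True-score variance = 135.821 + 59.136 = 194.957, so reliability = 0.7441.
Error variance = 262.016 − 194.957 = 67.0592; SEM = √67.0592 = 8.19.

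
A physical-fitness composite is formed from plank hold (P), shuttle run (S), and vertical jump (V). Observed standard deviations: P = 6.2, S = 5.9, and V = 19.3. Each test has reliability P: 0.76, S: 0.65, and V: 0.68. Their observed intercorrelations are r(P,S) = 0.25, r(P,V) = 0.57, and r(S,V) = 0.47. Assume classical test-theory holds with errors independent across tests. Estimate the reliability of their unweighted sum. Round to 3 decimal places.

0.801

Var(P+S+V) = 6.2² + 5.9² + 19.3² + 2·[6.2·5.9·0.25 + 6.2·19.3·0.57 + 5.9·19.3·0.47] = 445.74 + 261.74 = 707.48.
Under uncorrelated errors the observed covariances equal the true-score covariances, so only the own-variance terms attenuate.
True-score variance = [6.2²·0.76 + 5.9²·0.65 + 19.3²·0.68] + 261.74 = 305.134 + 261.74 = 566.874.
Reliability = 566.874 / 707.48 = 0.801.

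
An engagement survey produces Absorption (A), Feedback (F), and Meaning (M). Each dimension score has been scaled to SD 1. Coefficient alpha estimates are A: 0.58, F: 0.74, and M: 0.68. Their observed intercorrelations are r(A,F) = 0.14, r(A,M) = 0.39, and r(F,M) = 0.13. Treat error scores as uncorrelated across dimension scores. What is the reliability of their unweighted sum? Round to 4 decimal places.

Var(A+F+M) = 3 + 2·[0.14 + 0.39 + 0.13] = 3 + 1.32 = 4.32.
Under uncorrelated errors the observed covariances equal the true-score covariances, so only the own-variance terms attenuate.
True-score variance = [0.58 + 0.74 + 0.68] + 1.32 = 2 + 1.32 = 3.32.
Reliability = 3.32 / 4.32 = 0.7685.

0.7685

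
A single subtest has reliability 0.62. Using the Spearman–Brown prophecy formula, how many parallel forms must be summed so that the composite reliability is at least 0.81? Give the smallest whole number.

3

k ≥ ρ*(1−ρ₁)/(ρ₁(1−ρ*)) = 0.81·0.38 / (0.62·0.19) = 2.613.
Smallest integer k = 3.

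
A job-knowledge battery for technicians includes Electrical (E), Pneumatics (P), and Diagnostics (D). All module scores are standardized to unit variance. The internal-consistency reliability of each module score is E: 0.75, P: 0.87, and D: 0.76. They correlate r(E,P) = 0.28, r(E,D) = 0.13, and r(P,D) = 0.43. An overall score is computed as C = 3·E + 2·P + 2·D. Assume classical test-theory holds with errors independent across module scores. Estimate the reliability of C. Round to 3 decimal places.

Var(C) = 3² + 2² + 2² + 2·[6·0.28 + 6·0.13 + 4·0.43] = 17 + 8.36 = 25.36.
Under uncorrelated errors the observed covariances equal the true-score covariances, so only the own-variance terms attenuate.
True-score variance = [3²·0.75 + 2²·0.87 + 2²·0.76] + 8.36 = 13.27 + 8.36 = 21.63.
Reliability = 21.63 / 25.36 = 0.853.

0.853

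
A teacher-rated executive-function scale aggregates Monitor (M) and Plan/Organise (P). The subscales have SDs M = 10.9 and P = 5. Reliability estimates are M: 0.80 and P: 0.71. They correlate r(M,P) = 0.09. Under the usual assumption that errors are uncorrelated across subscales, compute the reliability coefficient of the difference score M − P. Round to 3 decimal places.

0.769

Var(M−P) = 10.9² + 5² − 2·10.9·5·0.09 = 143.81 − 9.81 = 134.
Under uncorrelated errors the observed covariances equal the true-score covariances, so only the own-variance terms attenuate.
True-score variance = [10.9²·0.80 + 5²·0.71] − 9.81 = 112.798 − 9.81 = 102.988.
Reliability = 102.988 / 134 = 0.769.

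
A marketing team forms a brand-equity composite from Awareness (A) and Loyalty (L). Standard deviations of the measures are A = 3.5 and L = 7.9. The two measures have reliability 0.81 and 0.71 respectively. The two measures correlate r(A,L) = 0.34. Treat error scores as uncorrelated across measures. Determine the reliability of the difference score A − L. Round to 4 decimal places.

Var(A−L) = 3.5² + 7.9² − 2·3.5·7.9·0.34 = 74.66 − 18.802 = 55.858.
With uncorrelated errors the cross-covariances are all true-score covariance, so they carry over unchanged; only the diagonal terms shrink to ρᵢσᵢ².
True-score variance = [3.5²·0.81 + 7.9²·0.71] − 18.802 = 54.2336 − 18.802 = 35.4316.
Reliability = 35.4316 / 55.858 = 0.6343.

0.6343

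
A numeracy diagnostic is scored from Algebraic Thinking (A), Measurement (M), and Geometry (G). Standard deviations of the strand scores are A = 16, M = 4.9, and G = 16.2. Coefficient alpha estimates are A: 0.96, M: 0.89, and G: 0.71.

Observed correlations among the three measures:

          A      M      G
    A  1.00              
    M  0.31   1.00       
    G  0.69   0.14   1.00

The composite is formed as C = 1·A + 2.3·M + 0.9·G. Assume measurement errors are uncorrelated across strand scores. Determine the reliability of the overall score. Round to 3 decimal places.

0.920

Var(C) = 16² + 2.3²·4.9² + 0.9²·16.2² + 2·[2.3·16·4.9·0.31 + 0.9·16·16.2·0.69 + 2.07·4.9·16.2·0.14] = 595.589 + 479.733 = 1075.32.
With uncorrelated errors the cross-covariances are all true-score covariance, so they carry over unchanged; only the diagonal terms shrink to ρᵢσᵢ².
True-score variance = [16²·0.96 + 2.3²·4.9²·0.89 + 0.9²·16.2²·0.71] + 479.733 = 509.731 + 479.733 = 989.464.
Reliability = 989.464 / 1075.32 = 0.920.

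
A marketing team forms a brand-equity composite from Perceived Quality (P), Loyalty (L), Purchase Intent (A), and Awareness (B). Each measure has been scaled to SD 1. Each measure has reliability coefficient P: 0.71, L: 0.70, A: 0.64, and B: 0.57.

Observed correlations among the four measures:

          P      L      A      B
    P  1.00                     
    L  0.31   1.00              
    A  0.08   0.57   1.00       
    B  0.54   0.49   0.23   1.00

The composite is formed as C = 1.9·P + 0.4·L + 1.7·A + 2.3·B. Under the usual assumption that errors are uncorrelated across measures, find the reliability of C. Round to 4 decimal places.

0.7913

Var(C) = 1.9² + 0.4² + 1.7² + 2.3² + 2·[0.76·0.31 + 3.23·0.08 + 4.37·0.54 + 0.68·0.57 + 0.92·0.49 + 3.91·0.23] = 11.95 + 9.183 = 21.133.
Under uncorrelated errors the observed covariances equal the true-score covariances, so only the own-variance terms attenuate.
True-score variance = [1.9²·0.71 + 0.4²·0.70 + 1.7²·0.64 + 2.3²·0.57] + 9.183 = 7.54 + 9.183 = 16.723.
Reliability = 16.723 / 21.133 = 0.7913.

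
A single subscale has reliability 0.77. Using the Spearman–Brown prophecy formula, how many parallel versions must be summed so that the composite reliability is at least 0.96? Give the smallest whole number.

8

k ≥ ρ*(1−ρ₁)/(ρ₁(1−ρ*)) = 0.96·0.23 / (0.77·0.04) = 7.169.
Smallest integer k = 8.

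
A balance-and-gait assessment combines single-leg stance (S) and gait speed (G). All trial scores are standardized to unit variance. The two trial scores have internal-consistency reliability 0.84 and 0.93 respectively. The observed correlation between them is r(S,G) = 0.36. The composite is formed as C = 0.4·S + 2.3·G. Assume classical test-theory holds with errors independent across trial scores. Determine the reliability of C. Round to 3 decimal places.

0.935

Var(C) = 0.4² + 2.3² + 2·[0.92·0.36] = 5.45 + 0.6624 = 6.1124.
With uncorrelated errors the cross-covariances are all true-score covariance, so they carry over unchanged; only the diagonal terms shrink to ρᵢσᵢ².
True-score variance = [0.4²·0.84 + 2.3²·0.93] + 0.6624 = 5.0541 + 0.6624 = 5.7165.
Reliability = 5.7165 / 6.1124 = 0.935.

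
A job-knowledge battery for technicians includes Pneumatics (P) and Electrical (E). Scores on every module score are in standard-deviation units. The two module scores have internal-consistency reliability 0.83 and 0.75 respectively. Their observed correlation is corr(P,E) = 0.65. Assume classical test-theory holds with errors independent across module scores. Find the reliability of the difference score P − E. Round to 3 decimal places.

Var(P−E) = 1 + 1 − 2·0.65 = 2 − 1.3 = 0.7.
Because errors are independent across components, Cov(Tᵢ,Tⱼ) = Cov(Xᵢ,Xⱼ); the off-diagonal part of the true-score variance is the same as above.
True-score variance = [0.83 + 0.75] − 1.3 = 1.58 − 1.3 = 0.28.
Reliability = 0.28 / 0.7 = 0.400.

0.400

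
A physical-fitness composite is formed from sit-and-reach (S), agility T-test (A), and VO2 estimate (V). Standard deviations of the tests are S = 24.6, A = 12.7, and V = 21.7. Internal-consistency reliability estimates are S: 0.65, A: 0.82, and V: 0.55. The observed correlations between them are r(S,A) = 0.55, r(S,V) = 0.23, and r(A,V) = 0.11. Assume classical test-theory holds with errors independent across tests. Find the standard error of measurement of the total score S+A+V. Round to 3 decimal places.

21.278

Var(total) = 1237.34 + 649.849 = 1887.19.
True-score variance = 784.601 + 649.849 = 1434.45, so reliability = 0.7601.
Error variance = 1887.19 − 1434.45 = 452.739; SEM = √452.739 = 21.278.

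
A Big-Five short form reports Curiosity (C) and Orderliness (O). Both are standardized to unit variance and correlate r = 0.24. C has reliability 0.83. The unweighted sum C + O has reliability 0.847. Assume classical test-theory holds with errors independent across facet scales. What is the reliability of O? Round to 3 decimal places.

0.791

Var(C+O) = 2 + 2·0.24 = 2.480.
True-score variance = ρ_C + ρ_O + 2·0.24, so 0.847 = (0.83 + ρ_O + 0.48) / 2.480.
ρ_O = 0.847·2.480 − 0.83 − 0.48 = 0.791.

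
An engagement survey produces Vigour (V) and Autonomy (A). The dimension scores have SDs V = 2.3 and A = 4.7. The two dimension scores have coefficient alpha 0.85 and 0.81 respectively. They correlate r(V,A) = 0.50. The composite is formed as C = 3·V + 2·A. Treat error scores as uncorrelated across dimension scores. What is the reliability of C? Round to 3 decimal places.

Var(C) = 3²·2.3² + 2²·4.7² + 2·[6·2.3·4.7·0.50] = 135.97 + 64.86 = 200.83.
Because errors are independent across components, Cov(Tᵢ,Tⱼ) = Cov(Xᵢ,Xⱼ); the off-diagonal part of the true-score variance is the same as above.
True-score variance = [3²·2.3²·0.85 + 2²·4.7²·0.81] + 64.86 = 112.04 + 64.86 = 176.9.
Reliability = 176.9 / 200.83 = 0.881.

0.881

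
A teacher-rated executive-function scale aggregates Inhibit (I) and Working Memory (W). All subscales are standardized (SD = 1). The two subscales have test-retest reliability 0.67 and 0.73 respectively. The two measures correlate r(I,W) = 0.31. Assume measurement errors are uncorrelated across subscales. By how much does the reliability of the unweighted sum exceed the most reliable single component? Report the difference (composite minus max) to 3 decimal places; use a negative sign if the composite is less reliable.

0.041

Var(sum) = 2 + 0.62 = 2.62; true-score variance = 1.4 + 0.62 = 2.02; composite reliability = 0.7710.
Max component reliability = 0.7300.
Difference = 0.7710 − 0.7300 = 0.041.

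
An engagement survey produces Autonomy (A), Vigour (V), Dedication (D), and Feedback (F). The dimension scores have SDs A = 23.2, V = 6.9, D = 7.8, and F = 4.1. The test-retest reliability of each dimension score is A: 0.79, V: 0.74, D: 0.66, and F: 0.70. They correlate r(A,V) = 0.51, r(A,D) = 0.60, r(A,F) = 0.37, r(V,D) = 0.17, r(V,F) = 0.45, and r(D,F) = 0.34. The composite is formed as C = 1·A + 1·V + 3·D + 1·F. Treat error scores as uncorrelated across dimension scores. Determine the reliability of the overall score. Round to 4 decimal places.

0.8548

Var(C) = 23.2² + 6.9² + 3²·7.8² + 4.1² + 2·[23.2·6.9·0.51 + 3·23.2·7.8·0.60 + 23.2·4.1·0.37 + 3·6.9·7.8·0.17 + 6.9·4.1·0.45 + 3·7.8·4.1·0.34] = 1150.22 + 1030.72 = 2180.94.
Because errors are independent across components, Cov(Tᵢ,Tⱼ) = Cov(Xᵢ,Xⱼ); the off-diagonal part of the true-score variance is the same as above.
True-score variance = [23.2²·0.79 + 6.9²·0.74 + 3²·7.8²·0.66 + 4.1²·0.70] + 1030.72 = 833.598 + 1030.72 = 1864.32.
Reliability = 1864.32 / 2180.94 = 0.8548.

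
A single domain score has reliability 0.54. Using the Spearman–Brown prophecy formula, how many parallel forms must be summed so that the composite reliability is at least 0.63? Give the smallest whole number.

2

k ≥ ρ*(1−ρ₁)/(ρ₁(1−ρ*)) = 0.63·0.46 / (0.54·0.37) = 1.450.
Smallest integer k = 2.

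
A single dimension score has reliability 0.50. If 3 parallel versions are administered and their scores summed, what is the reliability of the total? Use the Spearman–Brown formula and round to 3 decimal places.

0.750

ρ_k = kρ / (1 + (k−1)ρ) = 3·0.50 / (1 + 2·0.50) = 1.500 / 2.000 = 0.750.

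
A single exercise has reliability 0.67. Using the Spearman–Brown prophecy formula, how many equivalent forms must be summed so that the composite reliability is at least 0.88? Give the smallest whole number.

4

k ≥ ρ*(1−ρ₁)/(ρ₁(1−ρ*)) = 0.88·0.33 / (0.67·0.12) = 3.612.
Smallest integer k = 4.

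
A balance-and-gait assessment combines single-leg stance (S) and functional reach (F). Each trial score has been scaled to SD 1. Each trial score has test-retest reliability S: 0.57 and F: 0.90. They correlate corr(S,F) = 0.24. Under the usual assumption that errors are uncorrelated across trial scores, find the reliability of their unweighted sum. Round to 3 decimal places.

0.786

Var(S+F) = 2 + 2·[0.24] = 2 + 0.48 = 2.48.
Because errors are independent across components, Cov(Tᵢ,Tⱼ) = Cov(Xᵢ,Xⱼ); the off-diagonal part of the true-score variance is the same as above.
True-score variance = [0.57 + 0.90] + 0.48 = 1.47 + 0.48 = 1.95.
Reliability = 1.95 / 2.48 = 0.786.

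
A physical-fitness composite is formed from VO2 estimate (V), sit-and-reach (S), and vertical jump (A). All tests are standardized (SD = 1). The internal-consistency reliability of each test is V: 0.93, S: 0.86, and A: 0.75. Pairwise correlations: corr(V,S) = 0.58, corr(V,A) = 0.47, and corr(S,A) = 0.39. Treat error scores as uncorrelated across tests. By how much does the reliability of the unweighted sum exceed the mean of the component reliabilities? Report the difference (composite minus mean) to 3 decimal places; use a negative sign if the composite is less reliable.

0.075

Var(sum) = 3 + 2.88 = 5.88; true-score variance = 2.54 + 2.88 = 5.42; composite reliability = 0.9218.
Mean component reliability = 0.8467.
Difference = 0.9218 − 0.8467 = 0.075.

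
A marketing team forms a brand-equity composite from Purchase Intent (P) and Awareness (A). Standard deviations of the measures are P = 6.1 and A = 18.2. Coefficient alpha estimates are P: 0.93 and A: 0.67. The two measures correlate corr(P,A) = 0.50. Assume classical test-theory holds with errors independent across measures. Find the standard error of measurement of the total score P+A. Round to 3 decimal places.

Var(total) = 368.45 + 111.02 = 479.47.
True-score variance = 256.536 + 111.02 = 367.556, so reliability = 0.7666.
Error variance = 479.47 − 367.556 = 111.914; SEM = √111.914 = 10.579.

10.579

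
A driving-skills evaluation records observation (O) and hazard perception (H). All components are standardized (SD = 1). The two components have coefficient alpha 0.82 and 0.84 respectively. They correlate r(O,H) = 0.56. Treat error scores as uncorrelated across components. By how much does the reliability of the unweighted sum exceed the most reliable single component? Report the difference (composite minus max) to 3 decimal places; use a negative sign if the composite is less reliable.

0.051

Var(sum) = 2 + 1.12 = 3.12; true-score variance = 1.66 + 1.12 = 2.78; composite reliability = 0.8910.
Max component reliability = 0.8400.
Difference = 0.8910 − 0.8400 = 0.051.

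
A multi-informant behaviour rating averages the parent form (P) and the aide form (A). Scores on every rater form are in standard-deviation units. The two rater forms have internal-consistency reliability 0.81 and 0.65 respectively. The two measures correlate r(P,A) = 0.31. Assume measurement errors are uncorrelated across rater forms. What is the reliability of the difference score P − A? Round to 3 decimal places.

0.609

Var(P−A) = 1 + 1 − 2·0.31 = 2 − 0.62 = 1.38.
Because errors are independent across components, Cov(Tᵢ,Tⱼ) = Cov(Xᵢ,Xⱼ); the off-diagonal part of the true-score variance is the same as above.
True-score variance = [0.81 + 0.65] − 0.62 = 1.46 − 0.62 = 0.84.
Reliability = 0.84 / 1.38 = 0.609.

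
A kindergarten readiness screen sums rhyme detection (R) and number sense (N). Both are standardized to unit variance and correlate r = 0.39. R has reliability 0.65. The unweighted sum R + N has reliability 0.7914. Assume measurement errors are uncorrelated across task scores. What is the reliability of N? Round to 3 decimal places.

0.770

Var(R+N) = 2 + 2·0.39 = 2.780.
True-score variance = ρ_R + ρ_N + 2·0.39, so 0.7914 = (0.65 + ρ_N + 0.78) / 2.780.
ρ_N = 0.7914·2.780 − 0.65 − 0.78 = 0.770.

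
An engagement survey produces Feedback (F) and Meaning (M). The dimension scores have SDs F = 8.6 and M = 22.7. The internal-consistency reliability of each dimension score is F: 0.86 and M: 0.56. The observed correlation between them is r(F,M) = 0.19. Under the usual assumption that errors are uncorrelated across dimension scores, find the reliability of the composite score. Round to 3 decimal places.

Var(F+M) = 8.6² + 22.7² + 2·[8.6·22.7·0.19] = 589.25 + 74.1836 = 663.434.
Under uncorrelated errors the observed covariances equal the true-score covariances, so only the own-variance terms attenuate.
True-score variance = [8.6²·0.86 + 22.7²·0.56] + 74.1836 = 352.168 + 74.1836 = 426.352.
Reliability = 426.352 / 663.434 = 0.643.

0.643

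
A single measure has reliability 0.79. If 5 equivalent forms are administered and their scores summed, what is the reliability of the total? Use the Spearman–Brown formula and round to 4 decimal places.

0.9495

ρ_k = kρ / (1 + (k−1)ρ) = 5·0.79 / (1 + 4·0.79) = 3.950 / 4.160 = 0.9495.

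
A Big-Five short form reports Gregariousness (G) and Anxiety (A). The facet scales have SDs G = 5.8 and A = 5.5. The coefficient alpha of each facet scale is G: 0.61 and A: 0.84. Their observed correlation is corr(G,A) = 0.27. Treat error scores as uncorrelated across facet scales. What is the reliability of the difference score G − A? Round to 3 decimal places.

0.615

Var(G−A) = 5.8² + 5.5² − 2·5.8·5.5·0.27 = 63.89 − 17.226 = 46.664.
With uncorrelated errors the cross-covariances are all true-score covariance, so they carry over unchanged; only the diagonal terms shrink to ρᵢσᵢ².
True-score variance = [5.8²·0.61 + 5.5²·0.84] − 17.226 = 45.9304 − 17.226 = 28.7044.
Reliability = 28.7044 / 46.664 = 0.615.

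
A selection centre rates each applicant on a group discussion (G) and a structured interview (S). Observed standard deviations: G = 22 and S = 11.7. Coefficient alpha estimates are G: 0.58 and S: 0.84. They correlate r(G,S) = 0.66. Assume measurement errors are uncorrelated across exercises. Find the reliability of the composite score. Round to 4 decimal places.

Var(G+S) = 22² + 11.7² + 2·[22·11.7·0.66] = 620.89 + 339.768 = 960.658.
Because errors are independent across components, Cov(Tᵢ,Tⱼ) = Cov(Xᵢ,Xⱼ); the off-diagonal part of the true-score variance is the same as above.
True-score variance = [22²·0.58 + 11.7²·0.84] + 339.768 = 395.708 + 339.768 = 735.476.
Reliability = 735.476 / 960.658 = 0.7656.

0.7656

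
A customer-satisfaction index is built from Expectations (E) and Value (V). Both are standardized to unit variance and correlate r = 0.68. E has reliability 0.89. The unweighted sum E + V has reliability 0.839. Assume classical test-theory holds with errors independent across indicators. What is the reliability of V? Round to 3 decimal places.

0.569

Var(E+V) = 2 + 2·0.68 = 3.360.
True-score variance = ρ_E + ρ_V + 2·0.68, so 0.839 = (0.89 + ρ_V + 1.36) / 3.360.
ρ_V = 0.839·3.360 − 0.89 − 1.36 = 0.569.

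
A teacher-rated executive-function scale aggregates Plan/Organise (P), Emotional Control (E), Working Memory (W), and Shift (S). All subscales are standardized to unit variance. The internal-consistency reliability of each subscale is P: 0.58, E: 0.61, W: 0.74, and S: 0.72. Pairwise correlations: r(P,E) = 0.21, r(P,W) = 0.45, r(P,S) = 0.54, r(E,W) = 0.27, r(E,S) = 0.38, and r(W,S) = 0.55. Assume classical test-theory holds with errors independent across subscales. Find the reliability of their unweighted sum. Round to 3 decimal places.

Var(P+E+W+S) = 4 + 2·[0.21 + 0.45 + 0.54 + 0.27 + 0.38 + 0.55] = 4 + 4.8 = 8.8.
With uncorrelated errors the cross-covariances are all true-score covariance, so they carry over unchanged; only the diagonal terms shrink to ρᵢσᵢ².
True-score variance = [0.58 + 0.61 + 0.74 + 0.72] + 4.8 = 2.65 + 4.8 = 7.45.
Reliability = 7.45 / 8.8 = 0.847.

0.847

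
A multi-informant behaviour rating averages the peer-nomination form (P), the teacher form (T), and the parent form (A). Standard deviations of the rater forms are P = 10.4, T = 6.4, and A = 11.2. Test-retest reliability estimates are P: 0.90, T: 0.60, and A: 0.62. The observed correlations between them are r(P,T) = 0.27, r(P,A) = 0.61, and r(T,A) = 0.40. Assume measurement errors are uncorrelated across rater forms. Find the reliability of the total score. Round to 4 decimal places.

0.8532

Var(P+T+A) = 10.4² + 6.4² + 11.2² + 2·[10.4·6.4·0.27 + 10.4·11.2·0.61 + 6.4·11.2·0.40] = 274.56 + 235.392 = 509.952.
Because errors are independent across components, Cov(Tᵢ,Tⱼ) = Cov(Xᵢ,Xⱼ); the off-diagonal part of the true-score variance is the same as above.
True-score variance = [10.4²·0.90 + 6.4²·0.60 + 11.2²·0.62] + 235.392 = 199.693 + 235.392 = 435.085.
Reliability = 435.085 / 509.952 = 0.8532.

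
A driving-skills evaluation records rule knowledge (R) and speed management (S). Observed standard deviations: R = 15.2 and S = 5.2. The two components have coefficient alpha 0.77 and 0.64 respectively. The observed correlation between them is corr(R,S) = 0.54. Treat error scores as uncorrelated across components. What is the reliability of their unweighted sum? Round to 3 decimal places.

0.817

Var(R+S) = 15.2² + 5.2² + 2·[15.2·5.2·0.54] = 258.08 + 85.3632 = 343.443.
With uncorrelated errors the cross-covariances are all true-score covariance, so they carry over unchanged; only the diagonal terms shrink to ρᵢσᵢ².
True-score variance = [15.2²·0.77 + 5.2²·0.64] + 85.3632 = 195.206 + 85.3632 = 280.57.
Reliability = 280.57 / 343.443 = 0.817.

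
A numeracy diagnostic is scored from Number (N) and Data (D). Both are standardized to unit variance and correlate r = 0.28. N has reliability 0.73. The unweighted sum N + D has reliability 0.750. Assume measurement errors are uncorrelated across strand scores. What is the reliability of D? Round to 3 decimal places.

Var(N+D) = 2 + 2·0.28 = 2.560.
True-score variance = ρ_N + ρ_D + 2·0.28, so 0.750 = (0.73 + ρ_D + 0.56) / 2.560.
ρ_D = 0.750·2.560 − 0.73 − 0.56 = 0.630.

0.630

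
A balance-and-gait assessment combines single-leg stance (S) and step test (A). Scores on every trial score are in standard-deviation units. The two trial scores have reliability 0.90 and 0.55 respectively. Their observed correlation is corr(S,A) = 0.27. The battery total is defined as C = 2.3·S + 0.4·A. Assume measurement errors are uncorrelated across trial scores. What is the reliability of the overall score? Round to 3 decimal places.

0.899

Var(C) = 2.3² + 0.4² + 2·[0.92·0.27] = 5.45 + 0.4968 = 5.9468.
With uncorrelated errors the cross-covariances are all true-score covariance, so they carry over unchanged; only the diagonal terms shrink to ρᵢσᵢ².
True-score variance = [2.3²·0.90 + 0.4²·0.55] + 0.4968 = 4.849 + 0.4968 = 5.3458.
Reliability = 5.3458 / 5.9468 = 0.899.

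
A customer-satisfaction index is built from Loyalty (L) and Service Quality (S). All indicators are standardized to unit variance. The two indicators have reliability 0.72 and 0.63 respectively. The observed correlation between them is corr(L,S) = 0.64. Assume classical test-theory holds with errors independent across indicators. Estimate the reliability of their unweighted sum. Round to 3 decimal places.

0.802

Var(L+S) = 2 + 2·[0.64] = 2 + 1.28 = 3.28.
With uncorrelated errors the cross-covariances are all true-score covariance, so they carry over unchanged; only the diagonal terms shrink to ρᵢσᵢ².
True-score variance = [0.72 + 0.63] + 1.28 = 1.35 + 1.28 = 2.63.
Reliability = 2.63 / 3.28 = 0.802.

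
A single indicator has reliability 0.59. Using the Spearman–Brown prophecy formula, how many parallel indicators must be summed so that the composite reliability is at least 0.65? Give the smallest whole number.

2

k ≥ ρ*(1−ρ₁)/(ρ₁(1−ρ*)) = 0.65·0.41 / (0.59·0.35) = 1.291.
Smallest integer k = 2.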